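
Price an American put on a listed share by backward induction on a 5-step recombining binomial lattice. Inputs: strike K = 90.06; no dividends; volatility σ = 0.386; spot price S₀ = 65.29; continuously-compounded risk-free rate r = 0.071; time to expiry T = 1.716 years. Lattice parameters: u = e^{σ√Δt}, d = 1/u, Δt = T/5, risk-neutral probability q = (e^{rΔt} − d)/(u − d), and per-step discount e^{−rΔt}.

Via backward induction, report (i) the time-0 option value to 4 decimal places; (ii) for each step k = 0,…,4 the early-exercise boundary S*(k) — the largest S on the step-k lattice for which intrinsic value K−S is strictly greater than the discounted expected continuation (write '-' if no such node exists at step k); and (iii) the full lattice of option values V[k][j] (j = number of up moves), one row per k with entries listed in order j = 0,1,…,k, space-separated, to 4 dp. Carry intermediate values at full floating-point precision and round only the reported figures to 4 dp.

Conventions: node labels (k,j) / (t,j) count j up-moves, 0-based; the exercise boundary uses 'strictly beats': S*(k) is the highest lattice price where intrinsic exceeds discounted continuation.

price = 26.5360
boundary = - 52.0762 41.5366 52.0762 65.2900
tree:
26.5360
37.9838 16.3012
48.5234 25.4636 7.8650
56.9298 37.9838 14.0936 1.9706
63.6349 48.5234 24.7700 4.0206 0.0000
68.9830 56.9298 37.9838 8.2033 0.0000 0.0000

params: Δt=0.34320 u=1.25374 d=0.79761 q=0.49778 e^(-rΔt)=0.97593
t_5 payoffs: 68.9830 56.9298 37.9838 8.2033 0.0000 0.0000
t_4: node(4,0) S=26.4251 payoff=63.6349 vs cont=61.4669 → 63.6349 [stop]  node(4,1) S=41.5366 payoff=48.5234 vs cont=46.3554 → 48.5234 [stop]  node(4,2) S=65.2900 payoff=24.7700 vs cont=22.6020 → 24.7700 [stop]  node(4,3) S=102.6271 payoff=0.0000 vs cont=4.0206 → 4.0206 [wait]  node(4,4) S=161.3159 payoff=0.0000 vs cont=0.0000 → 0.0000 [wait]  ⇒ S*(4)=65.2900
t_3: node(3,0) S=33.1302 payoff=56.9298 vs cont=54.7618 → 56.9298 [stop]  node(3,1) S=52.0762 payoff=37.9838 vs cont=35.8158 → 37.9838 [stop]  node(3,2) S=81.8567 payoff=8.2033 vs cont=14.0936 → 14.0936 [wait]  node(3,3) S=128.6677 payoff=0.0000 vs cont=1.9706 → 1.9706 [wait]  ⇒ S*(3)=52.0762
t_2: node(2,0) S=41.5366 payoff=48.5234 vs cont=46.3554 → 48.5234 [stop]  node(2,1) S=65.2900 payoff=24.7700 vs cont=25.4636 → 25.4636 [wait]  node(2,2) S=102.6271 payoff=0.0000 vs cont=7.8650 → 7.8650 [wait]  ⇒ S*(2)=41.5366
t_1: node(1,0) S=52.0762 payoff=37.9838 vs cont=36.1528 → 37.9838 [stop]  node(1,1) S=81.8567 payoff=8.2033 vs cont=16.3012 → 16.3012 [wait]  ⇒ S*(1)=52.0762
t_0: node(0,0) S=65.2900 payoff=24.7700 vs cont=26.5360 → 26.5360 [wait]  ⇒ S*(0)=-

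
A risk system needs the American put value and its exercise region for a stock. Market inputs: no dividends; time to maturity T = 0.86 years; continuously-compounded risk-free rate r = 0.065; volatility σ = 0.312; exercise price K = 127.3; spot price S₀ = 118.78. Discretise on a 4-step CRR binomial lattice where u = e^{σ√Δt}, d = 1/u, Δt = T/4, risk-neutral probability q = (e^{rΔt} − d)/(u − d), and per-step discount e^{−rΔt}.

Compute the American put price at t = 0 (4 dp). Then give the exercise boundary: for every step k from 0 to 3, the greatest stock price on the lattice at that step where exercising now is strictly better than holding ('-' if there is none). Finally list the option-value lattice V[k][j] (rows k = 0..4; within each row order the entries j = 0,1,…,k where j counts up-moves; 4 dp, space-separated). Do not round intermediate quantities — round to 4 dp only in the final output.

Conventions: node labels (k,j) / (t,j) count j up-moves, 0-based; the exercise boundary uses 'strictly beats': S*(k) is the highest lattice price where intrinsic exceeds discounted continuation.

params: Δt=0.21500 u=1.15566 d=0.86531 q=0.51237 e^(-rΔt)=0.98612
t_4 payoffs: 60.7070 38.3623 8.5200 0.0000 0.0000
t_3: node(3,0) S=76.9586 payoff=50.3414 vs cont=48.5747 → 50.3414 [stop]  node(3,1) S=102.7814 payoff=24.5186 vs cont=22.7519 → 24.5186 [stop]  node(3,2) S=137.2689 payoff=0.0000 vs cont=4.0970 → 4.0970 [wait]  node(3,3) S=183.3283 payoff=0.0000 vs cont=0.0000 → 0.0000 [wait]  ⇒ S*(3)=102.7814
t_2: node(2,0) S=88.9377 payoff=38.3623 vs cont=36.5957 → 38.3623 [stop]  node(2,1) S=118.7800 payoff=8.5200 vs cont=13.8602 → 13.8602 [wait]  node(2,2) S=158.6356 payoff=0.0000 vs cont=1.9701 → 1.9701 [wait]  ⇒ S*(2)=88.9377
t_1: node(1,0) S=102.7814 payoff=24.5186 vs cont=25.4501 → 25.4501 [wait]  node(1,1) S=137.2689 payoff=0.0000 vs cont=7.6603 → 7.6603 [wait]  ⇒ S*(1)=-
t_0: node(0,0) S=118.7800 payoff=8.5200 vs cont=16.1085 → 16.1085 [wait]  ⇒ S*(0)=-

price = 16.1085
boundary = - - 88.9377 102.7814
tree:
16.1085
25.4501 7.6603
38.3623 13.8602 1.9701
50.3414 24.5186 4.0970 0.0000
60.7070 38.3623 8.5200 0.0000 0.0000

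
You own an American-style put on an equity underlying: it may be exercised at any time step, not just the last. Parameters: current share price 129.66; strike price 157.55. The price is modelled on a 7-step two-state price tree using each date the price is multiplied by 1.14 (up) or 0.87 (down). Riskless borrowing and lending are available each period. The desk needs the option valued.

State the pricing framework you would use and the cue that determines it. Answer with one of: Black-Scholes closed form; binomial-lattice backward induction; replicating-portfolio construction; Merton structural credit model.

framework: binomial-lattice backward induction

Key observation: an American put (K = 157.55, S₀ = 129.66) on a 7-date tree has no closed form — the optimal stopping decision is embedded and must be resolved recursively from expiry.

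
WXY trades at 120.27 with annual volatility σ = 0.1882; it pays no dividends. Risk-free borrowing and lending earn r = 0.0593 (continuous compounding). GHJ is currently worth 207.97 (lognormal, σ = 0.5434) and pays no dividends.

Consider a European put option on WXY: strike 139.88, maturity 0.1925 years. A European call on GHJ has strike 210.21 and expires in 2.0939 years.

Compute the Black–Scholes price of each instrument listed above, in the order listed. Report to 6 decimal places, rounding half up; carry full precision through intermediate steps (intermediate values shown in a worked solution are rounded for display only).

[WXY put K=139.88]
σ√T = 0.1882·√0.1925 = 0.082572
d₁ = (ln(S/K) + (r+σ²/2)T) / (σ√T) = (ln(120.27/139.88) + (0.0593+0.1882²/2)·0.1925) / 0.082572 = (-0.151046 + 0.014824) / 0.082572 = -1.649720
d₂ = d₁ − σ√T = -1.649720 − 0.082572 = -1.732292
e^{−rT} = 0.988650
N(−d₁) = 0.950500,  N(−d₂) = 0.958389
price = K·e^{−rT}·N(−d₂) − S·N(−d₁) = 132.537863 − 114.316619 = 18.221244
[GHJ call K=210.21]
σ√T = 0.5434·√2.0939 = 0.786317
d₁ = (ln(S/K) + (r+σ²/2)T) / (σ√T) = (ln(207.97/210.21) + (0.0593+0.5434²/2)·2.0939) / 0.786317 = (-0.010713 + 0.433315) / 0.786317 = 0.537445
d₂ = d₁ − σ√T = 0.537445 − 0.786317 = -0.248872
e^{−rT} = 0.883231
N(d₁) = 0.704520,  N(d₂) = 0.401730
price = S·N(d₁) − K·e^{−rT}·N(d₂) = 146.519008 − 74.586812 = 71.932196

price(WXY put K=139.88) = 18.221244
price(GHJ call K=210.21) = 71.932196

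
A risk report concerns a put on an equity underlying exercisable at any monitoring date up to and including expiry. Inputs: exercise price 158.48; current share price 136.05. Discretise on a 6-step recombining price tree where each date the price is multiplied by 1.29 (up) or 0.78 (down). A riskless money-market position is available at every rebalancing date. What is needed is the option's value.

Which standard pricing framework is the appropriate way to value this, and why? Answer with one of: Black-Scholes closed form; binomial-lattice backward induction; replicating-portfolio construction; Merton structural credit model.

Key observation: the put (strike 158.48 on spot 136.05) is American-style on a 6-step discrete price model, so the early-exercise decision at every node requires stepwise backward valuation — a closed form cannot price the exercise right.

framework: binomial-lattice backward induction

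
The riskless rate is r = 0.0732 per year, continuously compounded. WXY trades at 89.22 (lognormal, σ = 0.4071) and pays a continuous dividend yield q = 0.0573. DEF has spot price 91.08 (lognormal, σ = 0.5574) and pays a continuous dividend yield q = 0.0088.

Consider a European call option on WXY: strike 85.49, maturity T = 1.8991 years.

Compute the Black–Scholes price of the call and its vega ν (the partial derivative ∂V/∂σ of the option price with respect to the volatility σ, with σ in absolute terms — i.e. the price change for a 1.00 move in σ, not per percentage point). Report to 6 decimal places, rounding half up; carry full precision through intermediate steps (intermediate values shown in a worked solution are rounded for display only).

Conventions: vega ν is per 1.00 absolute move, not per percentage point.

σ√T = 0.4071·√1.8991 = 0.561016
d₁ = (ln(S/K) + (r−q+σ²/2)T) / (σ√T) = (ln(89.22/85.49) + (0.0732−0.0573+0.4071²/2)·1.8991) / 0.561016 = (0.042706 + 0.187565) / 0.561016 = 0.410453
d₂ = d₁ − σ√T = 0.410453 − 0.561016 = -0.150562
e^{−rT} = 0.870216
e^{−qT} = 0.896893
N(d₁) = 0.659263,  N(d₂) = 0.440161
Call price V = S·e^{−qT}·N(d₁) − K·e^{−rT}·N(d₂) = 52.754789 − 32.745628 = 20.009160
φ(d₁) = (1/√(2π))·e^{−d₁²/2} = 0.366713
ν = S·e^{−qT}·φ(d₁)·√T = 40.439309

price = 20.009160
ν = 40.439309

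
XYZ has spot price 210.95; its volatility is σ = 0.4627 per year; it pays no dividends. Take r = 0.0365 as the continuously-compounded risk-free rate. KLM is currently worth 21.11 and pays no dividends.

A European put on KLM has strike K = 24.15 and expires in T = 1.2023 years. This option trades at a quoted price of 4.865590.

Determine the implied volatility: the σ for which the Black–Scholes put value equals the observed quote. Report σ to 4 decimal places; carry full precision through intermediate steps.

sigma = 0.3941

At σ = 0.3941 the Black–Scholes value reproduces the quote:
σ√T = 0.3941·√1.2023 = 0.432128
d₁ = (ln(S/K) + (r+σ²/2)T) / (σ√T) = (ln(21.11/24.15) + (0.0365+0.3941²/2)·1.2023) / 0.432128 = (-0.134538 + 0.137251) / 0.432128 = 0.006280
d₂ = d₁ − σ√T = 0.006280 − 0.432128 = -0.425848
e^{−rT} = 0.957065
N(−d₁) = 0.497495,  N(−d₂) = 0.664891
V = K·e^{−rT}·N(−d₂) − S·N(−d₁) = 15.367699 − 10.502109 = 4.865590 (the observed quote) — the price is monotone increasing in volatility, hence this σ is the only solution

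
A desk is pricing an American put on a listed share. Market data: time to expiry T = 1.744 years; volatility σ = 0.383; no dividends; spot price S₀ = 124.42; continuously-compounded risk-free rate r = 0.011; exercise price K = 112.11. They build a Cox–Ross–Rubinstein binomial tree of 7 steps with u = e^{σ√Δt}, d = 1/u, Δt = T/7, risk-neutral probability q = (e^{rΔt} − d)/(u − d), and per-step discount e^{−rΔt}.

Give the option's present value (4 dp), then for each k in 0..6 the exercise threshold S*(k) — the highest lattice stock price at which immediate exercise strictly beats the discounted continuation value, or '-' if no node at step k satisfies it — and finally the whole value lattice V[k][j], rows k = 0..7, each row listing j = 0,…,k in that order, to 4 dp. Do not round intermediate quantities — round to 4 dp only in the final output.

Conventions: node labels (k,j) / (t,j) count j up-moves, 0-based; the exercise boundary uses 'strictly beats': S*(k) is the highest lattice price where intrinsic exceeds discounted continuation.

Δt=0.24914, u=1.21067, d=0.82599, q=0.45949, disc=e^(-rΔt)=0.99726
k=7 terminal: V=max(K-S,0) → 79.4725 64.2727 41.9942 9.3402 0.0000 0.0000 0.0000 0.0000
k=6: j=0 S=39.5132 intr=72.5968 cont=72.2900 V=72.5968[EX]; j=1 S=57.9150 intr=54.1950 cont=53.8881 V=54.1950[EX]; j=2 S=84.8869 intr=27.2231 cont=26.9163 V=27.2231[EX]; j=3 S=124.4200 intr=0.0000 cont=5.0347 V=5.0347[hold]; j=4 S=182.3642 intr=0.0000 cont=0.0000 V=0.0000[hold]; j=5 S=267.2939 intr=0.0000 cont=0.0000 V=0.0000[hold]; j=6 S=391.7765 intr=0.0000 cont=0.0000 V=0.0000[hold]  S*(6)=84.8869
k=5: j=0 S=47.8373 intr=64.2727 cont=63.9659 V=64.2727[EX]; j=1 S=70.1158 intr=41.9942 cont=41.6873 V=41.9942[EX]; j=2 S=102.7698 intr=9.3402 cont=16.9812 V=16.9812[hold]; j=3 S=150.6312 intr=0.0000 cont=2.7139 V=2.7139[hold]; j=4 S=220.7823 intr=0.0000 cont=0.0000 V=0.0000[hold]; j=5 S=323.6039 intr=0.0000 cont=0.0000 V=0.0000[hold]  S*(5)=70.1158
k=4: j=0 S=57.9150 intr=54.1950 cont=53.8881 V=54.1950[EX]; j=1 S=84.8869 intr=27.2231 cont=30.4176 V=30.4176[hold]; j=2 S=124.4200 intr=0.0000 cont=10.3970 V=10.3970[hold]; j=3 S=182.3642 intr=0.0000 cont=1.4629 V=1.4629[hold]; j=4 S=267.2939 intr=0.0000 cont=0.0000 V=0.0000[hold]  S*(4)=57.9150
k=3: j=0 S=70.1158 intr=41.9942 cont=43.1512 V=43.1512[hold]; j=1 S=102.7698 intr=9.3402 cont=21.1603 V=21.1603[hold]; j=2 S=150.6312 intr=0.0000 cont=6.2747 V=6.2747[hold]; j=3 S=220.7823 intr=0.0000 cont=0.7885 V=0.7885[hold]  S*(3)=-
k=2: j=0 S=84.8869 intr=27.2231 cont=32.9562 V=32.9562[hold]; j=1 S=124.4200 intr=0.0000 cont=14.2814 V=14.2814[hold]; j=2 S=182.3642 intr=0.0000 cont=3.7436 V=3.7436[hold]  S*(2)=-
k=1: j=0 S=102.7698 intr=9.3402 cont=24.3087 V=24.3087[hold]; j=1 S=150.6312 intr=0.0000 cont=9.4136 V=9.4136[hold]  S*(1)=-
k=0: j=0 S=124.4200 intr=0.0000 cont=17.4168 V=17.4168[hold]  S*(0)=-

price = 17.4168
boundary = - - - - 57.9150 70.1158 84.8869
tree:
17.4168
24.3087 9.4136
32.9562 14.2814 3.7436
43.1512 21.1603 6.2747 0.7885
54.1950 30.4176 10.3970 1.4629 0.0000
64.2727 41.9942 16.9812 2.7139 0.0000 0.0000
72.5968 54.1950 27.2231 5.0347 0.0000 0.0000 0.0000
79.4725 64.2727 41.9942 9.3402 0.0000 0.0000 0.0000 0.0000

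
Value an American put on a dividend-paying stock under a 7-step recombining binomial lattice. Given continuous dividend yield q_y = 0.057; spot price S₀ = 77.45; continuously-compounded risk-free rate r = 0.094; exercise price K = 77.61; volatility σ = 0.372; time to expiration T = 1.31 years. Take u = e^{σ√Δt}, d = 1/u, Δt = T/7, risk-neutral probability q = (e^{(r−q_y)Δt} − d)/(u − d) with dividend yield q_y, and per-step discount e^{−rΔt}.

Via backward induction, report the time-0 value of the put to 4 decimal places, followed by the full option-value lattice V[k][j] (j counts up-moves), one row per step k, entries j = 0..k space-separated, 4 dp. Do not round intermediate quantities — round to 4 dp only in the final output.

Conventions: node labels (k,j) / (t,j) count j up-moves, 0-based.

price = 11.2977
tree:
11.2977
16.1260 6.5119
22.3151 10.0519 2.9376
29.8184 15.0531 5.0338 0.7872
36.9224 21.7019 8.4441 1.5448 0.0000
42.9704 29.8184 13.7566 3.0314 0.0000 0.0000
48.1195 36.9224 21.4740 5.9484 0.0000 0.0000 0.0000
52.5031 42.9704 29.8184 11.6726 0.0000 0.0000 0.0000 0.0000

params: Δt=0.18714 u=1.17460 d=0.85135 q=0.48135 e^(-rΔt)=0.98256
t_7 payoffs: 52.5031 42.9704 29.8184 11.6726 0.0000 0.0000 0.0000 0.0000
k=6: node(6,0) S=29.4905 payoff=48.1195 vs cont=47.0790 → 48.1195 [stop]  node(6,1) S=40.6876 payoff=36.9224 vs cont=36.0008 → 36.9224 [stop]  node(6,2) S=56.1360 payoff=21.4740 vs cont=20.7163 → 21.4740 [stop]  node(6,3) S=77.4500 payoff=0.1600 vs cont=5.9484 → 5.9484 [wait]  node(6,4) S=106.8565 payoff=0.0000 vs cont=0.0000 → 0.0000 [wait]  node(6,5) S=147.4282 payoff=0.0000 vs cont=0.0000 → 0.0000 [wait]  node(6,6) S=203.4044 payoff=0.0000 vs cont=0.0000 → 0.0000 [wait]
k=5: node(5,0) S=34.6396 payoff=42.9704 vs cont=41.9846 → 42.9704 [stop]  node(5,1) S=47.7916 payoff=29.8184 vs cont=28.9721 → 29.8184 [stop]  node(5,2) S=65.9374 payoff=11.6726 vs cont=13.7566 → 13.7566 [wait]  node(5,3) S=90.9727 payoff=0.0000 vs cont=3.0314 → 3.0314 [wait]  node(5,4) S=125.5136 payoff=0.0000 vs cont=0.0000 → 0.0000 [wait]  node(5,5) S=173.1691 payoff=0.0000 vs cont=0.0000 → 0.0000 [wait]
k=4: node(4,0) S=40.6876 payoff=36.9224 vs cont=36.0008 → 36.9224 [stop]  node(4,1) S=56.1360 payoff=21.4740 vs cont=21.7019 → 21.7019 [wait]  node(4,2) S=77.4500 payoff=0.1600 vs cont=8.4441 → 8.4441 [wait]  node(4,3) S=106.8565 payoff=0.0000 vs cont=1.5448 → 1.5448 [wait]  node(4,4) S=147.4282 payoff=0.0000 vs cont=0.0000 → 0.0000 [wait]
k=3: node(3,0) S=47.7916 payoff=29.8184 vs cont=29.0799 → 29.8184 [stop]  node(3,1) S=65.9374 payoff=11.6726 vs cont=15.0531 → 15.0531 [wait]  node(3,2) S=90.9727 payoff=0.0000 vs cont=5.0338 → 5.0338 [wait]  node(3,3) S=125.5136 payoff=0.0000 vs cont=0.7872 → 0.7872 [wait]
k=2: node(2,0) S=56.1360 payoff=21.4740 vs cont=22.3151 → 22.3151 [wait]  node(2,1) S=77.4500 payoff=0.1600 vs cont=10.0519 → 10.0519 [wait]  node(2,2) S=106.8565 payoff=0.0000 vs cont=2.9376 → 2.9376 [wait]
k=1: node(1,0) S=65.9374 payoff=11.6726 vs cont=16.1260 → 16.1260 [wait]  node(1,1) S=90.9727 payoff=0.0000 vs cont=6.5119 → 6.5119 [wait]
k=0: node(0,0) S=77.4500 payoff=0.1600 vs cont=11.2977 → 11.2977 [wait]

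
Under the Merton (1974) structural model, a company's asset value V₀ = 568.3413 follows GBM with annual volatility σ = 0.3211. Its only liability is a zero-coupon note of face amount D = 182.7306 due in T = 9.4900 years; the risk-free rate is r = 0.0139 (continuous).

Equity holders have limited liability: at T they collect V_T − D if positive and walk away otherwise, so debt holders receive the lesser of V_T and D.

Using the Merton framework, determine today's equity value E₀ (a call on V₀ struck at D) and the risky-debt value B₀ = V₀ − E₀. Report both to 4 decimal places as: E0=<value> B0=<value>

E0=421.2145 B0=147.1268

Apply the equity-as-call identities (strike 182.7306, horizon 9.4900 years):
d₁ = [ln(V₀/D) + (r + σ²/2)T] / (σ√T)
   = [ln(568.3413/182.7306) + (0.0139 + 0.5·0.3211²)·9.4900] / (0.3211·√9.4900)
   = [1.134709 + 0.621145] / 0.989176 = 1.775068
d₂ = d₁ − σ√T = 1.775068 − 0.989176 = 0.785893
N(d₁) = 0.962057,  N(d₂) = 0.784035,  e^(−rT) = 0.876419
E₀ = V₀·N(d₁) − D·e^(−rT)·N(d₂)
   = 568.3413·0.962057 − 182.7306·0.876419·0.784035 = 421.214500
B₀ = V₀ − E₀ = 568.3413 − 421.214500 = 147.126800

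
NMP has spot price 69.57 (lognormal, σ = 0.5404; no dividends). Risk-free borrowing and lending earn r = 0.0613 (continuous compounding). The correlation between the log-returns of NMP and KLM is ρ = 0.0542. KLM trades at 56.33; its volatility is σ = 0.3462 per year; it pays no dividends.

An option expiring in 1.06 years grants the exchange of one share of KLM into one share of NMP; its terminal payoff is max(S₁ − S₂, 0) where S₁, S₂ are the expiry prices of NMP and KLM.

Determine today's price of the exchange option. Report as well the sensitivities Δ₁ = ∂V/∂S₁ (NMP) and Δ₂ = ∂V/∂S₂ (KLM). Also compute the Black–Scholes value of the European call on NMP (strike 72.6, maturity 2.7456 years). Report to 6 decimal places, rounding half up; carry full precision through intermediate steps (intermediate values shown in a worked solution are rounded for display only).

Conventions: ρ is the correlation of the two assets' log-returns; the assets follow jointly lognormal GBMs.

exchange price = 23.338211
Δ1 = 0.742090
Δ2 = -0.502201
price(NMP call K=72.6) = 26.942155

σ_eff = √(σ₁² + σ₂² − 2ρσ₁σ₂) = √(0.5404² + 0.3462² − 2·0.0542·0.5404·0.3462) = 0.625785
d₁ = (ln(S₁/S₂) + (q₂ − q₁ + σ_eff²/2)T) / (σ_eff√T) = (ln(69.57/56.33) + (0.0 − 0.0 + 0.195803)·1.06) / 0.644285 = 0.649802
d₂ = d₁ − σ_eff√T = 0.649802 − 0.644285 = 0.005517
N(d₁) = 0.742090,  N(d₂) = 0.502201
V = S₁·e^{−q₁T}·N(d₁) − S₂·e^{−q₂T}·N(d₂) = 51.627200 − 28.288989 = 23.338211
Δ₁ = e^{−q₁T}·N(d₁) = 0.742090;  Δ₂ = −e^{−q₂T}·N(d₂) = -0.502201
[vanilla: NMP call K=72.6]
σ√T = 0.5404·√2.7456 = 0.895435
d₁ = (ln(S/K) + (r+σ²/2)T) / (σ√T) = (ln(69.57/72.6) + (0.0613+0.5404²/2)·2.7456) / 0.895435 = (-0.042631 + 0.569207) / 0.895435 = 0.588067
d₂ = d₁ − σ√T = 0.588067 − 0.895435 = -0.307368
e^{−rT} = 0.845096
N(d₁) = 0.721756,  N(d₂) = 0.379282
price = S·N(d₁) − K·e^{−rT}·N(d₂) = 50.212586 − 23.270430 = 26.942155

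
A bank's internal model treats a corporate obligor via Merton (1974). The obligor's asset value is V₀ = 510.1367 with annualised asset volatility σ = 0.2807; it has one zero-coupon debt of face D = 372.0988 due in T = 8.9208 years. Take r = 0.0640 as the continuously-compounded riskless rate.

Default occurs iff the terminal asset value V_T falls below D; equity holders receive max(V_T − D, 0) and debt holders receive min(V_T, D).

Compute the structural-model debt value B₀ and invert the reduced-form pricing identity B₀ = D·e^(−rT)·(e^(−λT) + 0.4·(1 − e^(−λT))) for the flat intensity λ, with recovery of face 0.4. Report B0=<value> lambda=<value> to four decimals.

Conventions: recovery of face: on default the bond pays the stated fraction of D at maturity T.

B0=190.8779 lambda=0.0187

Work the structural quantities from V₀ = 510.1367 against face 372.0988:
d₁ = [ln(V₀/D) + (r + σ²/2)T] / (σ√T)
   = [ln(510.1367/372.0988) + (0.0640 + 0.5·0.2807²)·8.9208] / (0.2807·√8.9208)
   = [0.315519 + 0.922377] / 0.838387 = 1.476522
d₂ = d₁ − σ√T = 1.476522 − 0.838387 = 0.638136
N(d₁) = 0.930098,  N(d₂) = 0.738307,  e^(−rT) = 0.564999
E₀ = V₀·N(d₁) − D·e^(−rT)·N(d₂)
   = 510.1367·0.930098 − 372.0988·0.564999·0.738307 = 319.258800
B₀ = V₀ − E₀ = 510.1367 − 319.258800 = 190.877900
e^(−λT) = (B₀·e^(rT)/D − 0.4)/(1 − 0.4) = (190.8779·1.769914/372.0988 − 0.4)/0.6 = 0.84654053
λ = −ln(0.84654053)/8.9208 = 0.018675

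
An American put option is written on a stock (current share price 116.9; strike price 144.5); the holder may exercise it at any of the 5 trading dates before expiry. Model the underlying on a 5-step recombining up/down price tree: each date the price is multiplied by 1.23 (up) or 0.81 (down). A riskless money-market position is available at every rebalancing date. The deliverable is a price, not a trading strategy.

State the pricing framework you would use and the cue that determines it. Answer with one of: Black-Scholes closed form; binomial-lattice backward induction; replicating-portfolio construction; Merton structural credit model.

Key observation: early exercise of the strike-144.5 put must be checked at each of the 5 dates (spot 116.9), which forces a node-by-node comparison of intrinsic and continuation value backward from expiry.

framework: binomial-lattice backward induction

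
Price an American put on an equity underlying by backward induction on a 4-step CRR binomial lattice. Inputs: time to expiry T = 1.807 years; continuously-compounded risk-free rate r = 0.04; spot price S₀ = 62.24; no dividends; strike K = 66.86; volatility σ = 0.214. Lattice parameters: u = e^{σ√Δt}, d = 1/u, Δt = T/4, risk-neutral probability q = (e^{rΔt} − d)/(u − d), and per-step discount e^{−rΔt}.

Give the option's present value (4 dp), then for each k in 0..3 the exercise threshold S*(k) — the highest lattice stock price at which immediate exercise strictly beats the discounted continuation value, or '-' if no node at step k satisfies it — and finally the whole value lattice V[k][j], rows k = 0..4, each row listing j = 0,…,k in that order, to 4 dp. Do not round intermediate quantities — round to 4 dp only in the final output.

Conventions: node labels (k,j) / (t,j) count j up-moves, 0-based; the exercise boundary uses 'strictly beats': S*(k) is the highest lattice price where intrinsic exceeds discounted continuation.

price = 8.0431
boundary = - - 46.6806 53.9018
tree:
8.0431
13.0590 3.8243
20.1794 7.1267 0.9958
26.4331 12.9582 2.1449 0.0000
31.8491 20.1794 4.6200 0.0000 0.0000

params: Δt=0.45175 u=1.15469 d=0.86603 q=0.52727 e^(-rΔt)=0.98209
t_4 payoffs: 31.8491 20.1794 4.6200 0.0000 0.0000
t_3: node(3,0) S=40.4269 payoff=26.4331 vs cont=25.2358 → 26.4331 [stop]  node(3,1) S=53.9018 payoff=12.9582 vs cont=11.7609 → 12.9582 [stop]  node(3,2) S=71.8681 payoff=0.0000 vs cont=2.1449 → 2.1449 [wait]  node(3,3) S=95.8228 payoff=0.0000 vs cont=0.0000 → 0.0000 [wait]  ⇒ S*(3)=53.9018
t_2: node(2,0) S=46.6806 payoff=20.1794 vs cont=18.9821 → 20.1794 [stop]  node(2,1) S=62.2400 payoff=4.6200 vs cont=7.1267 → 7.1267 [wait]  node(2,2) S=82.9856 payoff=0.0000 vs cont=0.9958 → 0.9958 [wait]  ⇒ S*(2)=46.6806
t_1: node(1,0) S=53.9018 payoff=12.9582 vs cont=13.0590 → 13.0590 [wait]  node(1,1) S=71.8681 payoff=0.0000 vs cont=3.8243 → 3.8243 [wait]  ⇒ S*(1)=-
t_0: node(0,0) S=62.2400 payoff=4.6200 vs cont=8.0431 → 8.0431 [wait]  ⇒ S*(0)=-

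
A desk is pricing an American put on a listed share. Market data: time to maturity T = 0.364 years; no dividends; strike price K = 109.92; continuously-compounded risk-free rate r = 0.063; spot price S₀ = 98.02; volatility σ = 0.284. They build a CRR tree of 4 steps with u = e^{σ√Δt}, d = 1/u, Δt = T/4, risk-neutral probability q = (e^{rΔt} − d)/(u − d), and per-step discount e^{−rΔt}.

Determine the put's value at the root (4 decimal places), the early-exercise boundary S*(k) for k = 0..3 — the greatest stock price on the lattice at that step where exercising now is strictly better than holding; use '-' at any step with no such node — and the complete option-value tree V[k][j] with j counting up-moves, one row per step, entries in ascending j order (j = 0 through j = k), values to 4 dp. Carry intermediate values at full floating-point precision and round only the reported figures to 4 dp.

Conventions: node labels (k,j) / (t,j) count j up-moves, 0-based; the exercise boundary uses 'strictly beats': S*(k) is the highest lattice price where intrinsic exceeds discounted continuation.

price = 13.5190
boundary = - 89.9721 82.5850 89.9721
tree:
13.5190
19.9479 7.5460
27.3350 12.6161 2.8004
34.1157 19.9479 5.7727 0.0000
40.3396 27.3350 11.9000 0.0000 0.0000

Δt=0.09100  u=1.08945  d=0.91790  q=0.51211  discount=0.99428
step 4 (expiry): payoffs max(K−S,0) = 40.3396 27.3350 11.9000 0.0000 0.0000
step 3: (k=3,j=0): S=75.8043, K−S=34.1157, hold=33.4873 ⇒ V=34.1157 exercise | (k=3,j=1): S=89.9721, K−S=19.9479, hold=19.3195 ⇒ V=19.9479 exercise | (k=3,j=2): S=106.7878, K−S=3.1322, hold=5.7727 ⇒ V=5.7727 continue | (k=3,j=3): S=126.7463, K−S=0.0000, hold=0.0000 ⇒ V=0.0000 continue  boundary S*=89.9721
step 2: (k=2,j=0): S=82.5850, K−S=27.3350, hold=26.7067 ⇒ V=27.3350 exercise | (k=2,j=1): S=98.0200, K−S=11.9000, hold=12.6161 ⇒ V=12.6161 continue | (k=2,j=2): S=116.3398, K−S=0.0000, hold=2.8004 ⇒ V=2.8004 continue  boundary S*=82.5850
step 1: (k=1,j=0): S=89.9721, K−S=19.9479, hold=19.6842 ⇒ V=19.9479 exercise | (k=1,j=1): S=106.7878, K−S=3.1322, hold=7.5460 ⇒ V=7.5460 continue  boundary S*=89.9721
step 0: (k=0,j=0): S=98.0200, K−S=11.9000, hold=13.5190 ⇒ V=13.5190 continue  boundary S*=-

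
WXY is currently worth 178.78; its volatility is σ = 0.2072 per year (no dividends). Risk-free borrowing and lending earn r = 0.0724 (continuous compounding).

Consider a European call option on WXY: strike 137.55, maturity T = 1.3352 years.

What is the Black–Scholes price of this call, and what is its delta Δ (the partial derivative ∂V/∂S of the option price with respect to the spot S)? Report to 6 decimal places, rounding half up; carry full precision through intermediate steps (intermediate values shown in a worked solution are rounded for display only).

price = 54.950204
Δ = 0.947220

σ√T = 0.2072·√1.3352 = 0.239421
d₁ = (ln(S/K) + (r+σ²/2)T) / (σ√T) = (ln(178.78/137.55) + (0.0724+0.2072²/2)·1.3352) / 0.239421 = (0.262169 + 0.125330) / 0.239421 = 1.618478
d₂ = d₁ − σ√T = 1.618478 − 0.239421 = 1.379057
e^{−rT} = 0.907857
N(d₁) = 0.947220,  N(d₂) = 0.916061
Call price V = S·N(d₁) − K·e^{−rT}·N(d₂) = 169.344031 − 114.393827 = 54.950204
Δ = N(d₁) = 0.947220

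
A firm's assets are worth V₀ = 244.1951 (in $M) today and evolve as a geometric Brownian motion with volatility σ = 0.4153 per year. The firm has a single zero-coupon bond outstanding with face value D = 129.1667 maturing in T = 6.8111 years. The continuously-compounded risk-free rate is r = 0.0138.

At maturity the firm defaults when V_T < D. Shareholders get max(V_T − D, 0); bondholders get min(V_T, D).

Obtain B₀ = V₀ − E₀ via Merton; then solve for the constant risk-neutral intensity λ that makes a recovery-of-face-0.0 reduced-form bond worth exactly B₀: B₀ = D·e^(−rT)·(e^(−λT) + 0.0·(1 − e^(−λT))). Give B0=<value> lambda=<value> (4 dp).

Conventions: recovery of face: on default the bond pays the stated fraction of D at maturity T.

B0=92.3182 lambda=0.0355

With assets at 244.1951 and a single debt payment of 129.1667 at 6.8111 years:
d₁ = [ln(V₀/D) + (r + σ²/2)T] / (σ√T)
   = [ln(244.1951/129.1667) + (0.0138 + 0.5·0.4153²)·6.8111] / (0.4153·√6.8111)
   = [0.636864 + 0.681362] / 1.083853 = 1.216240
d₂ = d₁ − σ√T = 1.216240 − 1.083853 = 0.132387
N(d₁) = 0.888053,  N(d₂) = 0.552661,  e^(−rT) = 0.910289
E₀ = V₀·N(d₁) − D·e^(−rT)·N(d₂)
   = 244.1951·0.888053 − 129.1667·0.910289·0.552661 = 151.876943
B₀ = V₀ − E₀ = 244.1951 − 151.876943 = 92.318157
e^(−λT) = (B₀·e^(rT)/D − 0)/(1 − 0) = (92.3182·1.098552/129.1667 − 0)/1 = 0.78515877
λ = −ln(0.78515877)/6.8111 = 0.035511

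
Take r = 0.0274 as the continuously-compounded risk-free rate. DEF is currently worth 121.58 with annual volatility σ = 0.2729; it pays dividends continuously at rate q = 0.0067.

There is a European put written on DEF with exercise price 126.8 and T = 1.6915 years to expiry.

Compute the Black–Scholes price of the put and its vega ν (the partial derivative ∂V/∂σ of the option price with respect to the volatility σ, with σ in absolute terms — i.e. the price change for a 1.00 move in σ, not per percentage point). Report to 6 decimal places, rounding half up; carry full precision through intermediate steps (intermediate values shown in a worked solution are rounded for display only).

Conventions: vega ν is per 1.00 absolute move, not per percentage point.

σ√T = 0.2729·√1.6915 = 0.354927
d₁ = (ln(S/K) + (r−q+σ²/2)T) / (σ√T) = (ln(121.58/126.8) + (0.0274−0.0067+0.2729²/2)·1.6915) / 0.354927 = (-0.042039 + 0.098001) / 0.354927 = 0.157672
d₂ = d₁ − σ√T = 0.157672 − 0.354927 = -0.197255
e^{−rT} = 0.954711
e^{−qT} = 0.988731
N(−d₁) = 0.437358,  N(−d₂) = 0.578186
Put price V = K·e^{−rT}·N(−d₂) − S·e^{−qT}·N(−d₁) = 69.993638 − 52.574705 = 17.418933
φ(d₁) = (1/√(2π))·e^{−d₁²/2} = 0.394014
ν = S·e^{−qT}·φ(d₁)·√T = 61.601023

price = 17.418933
ν = 61.601023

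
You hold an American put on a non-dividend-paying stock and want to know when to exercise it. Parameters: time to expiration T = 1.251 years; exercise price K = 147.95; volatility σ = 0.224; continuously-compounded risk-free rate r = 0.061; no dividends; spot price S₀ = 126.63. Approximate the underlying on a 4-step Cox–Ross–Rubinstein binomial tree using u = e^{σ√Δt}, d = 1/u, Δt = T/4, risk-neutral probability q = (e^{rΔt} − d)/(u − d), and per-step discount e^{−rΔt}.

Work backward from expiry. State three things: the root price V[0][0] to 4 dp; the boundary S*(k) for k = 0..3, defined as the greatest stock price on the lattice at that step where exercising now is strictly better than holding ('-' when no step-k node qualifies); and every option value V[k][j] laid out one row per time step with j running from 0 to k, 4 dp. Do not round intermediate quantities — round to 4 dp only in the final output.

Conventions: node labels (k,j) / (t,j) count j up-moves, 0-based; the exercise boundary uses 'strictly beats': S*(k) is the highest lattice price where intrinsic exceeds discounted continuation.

price = 22.4612
boundary = - 111.7204 126.6300 111.7204
tree:
22.4612
36.2296 11.7783
49.3837 21.3200 4.2411
60.9890 36.2296 9.5089 0.0000
71.2279 49.3837 21.3200 0.0000 0.0000

Δt=0.31275  u=1.13345  d=0.88226  q=0.54540  discount=0.98110
step 4 (expiry): payoffs max(K−S,0) = 71.2279 49.3837 21.3200 0.0000 0.0000
step 3: (k=3,j=0): S=86.9610, K−S=60.9890, hold=58.1932 ⇒ V=60.9890 exercise | (k=3,j=1): S=111.7204, K−S=36.2296, hold=33.4338 ⇒ V=36.2296 exercise | (k=3,j=2): S=143.5293, K−S=4.4207, hold=9.5089 ⇒ V=9.5089 continue | (k=3,j=3): S=184.3948, K−S=0.0000, hold=0.0000 ⇒ V=0.0000 continue  boundary S*=111.7204
step 2: (k=2,j=0): S=98.5663, K−S=49.3837, hold=46.5879 ⇒ V=49.3837 exercise | (k=2,j=1): S=126.6300, K−S=21.3200, hold=21.2469 ⇒ V=21.3200 exercise | (k=2,j=2): S=162.6839, K−S=0.0000, hold=4.2411 ⇒ V=4.2411 continue  boundary S*=126.6300
step 1: (k=1,j=0): S=111.7204, K−S=36.2296, hold=33.4338 ⇒ V=36.2296 exercise | (k=1,j=1): S=143.5293, K−S=4.4207, hold=11.7783 ⇒ V=11.7783 continue  boundary S*=111.7204
step 0: (k=0,j=0): S=126.6300, K−S=21.3200, hold=22.4612 ⇒ V=22.4612 continue  boundary S*=-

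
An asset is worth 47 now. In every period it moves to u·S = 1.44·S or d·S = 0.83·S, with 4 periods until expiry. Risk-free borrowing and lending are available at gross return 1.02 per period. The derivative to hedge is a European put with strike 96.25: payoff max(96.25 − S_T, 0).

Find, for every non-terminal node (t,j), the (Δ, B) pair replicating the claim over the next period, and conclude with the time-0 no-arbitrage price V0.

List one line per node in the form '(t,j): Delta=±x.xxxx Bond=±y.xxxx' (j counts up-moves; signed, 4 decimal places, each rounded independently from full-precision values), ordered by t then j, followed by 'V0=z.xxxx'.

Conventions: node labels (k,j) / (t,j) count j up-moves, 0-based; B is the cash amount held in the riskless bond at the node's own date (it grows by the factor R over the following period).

(0,0): Delta=-0.7817 Bond=81.1363
(1,0): Delta=-0.9207 Bond=88.1817
(1,1): Delta=-0.6046 Bond=70.7720
(2,0): Delta=-1.0000 Bond=92.5125
(2,1): Delta=-0.8197 Bond=84.2704
(2,2): Delta=-0.3305 Bond=45.4778
(3,0): Delta=-1.0000 Bond=94.3627
(3,1): Delta=-1.0000 Bond=94.3627
(3,2): Delta=-0.5900 Bond=67.3721
(3,3): Delta=0.0000 Bond=0.0000
V0=44.3961

Arbitrage-free pricing uses the up-move probability p* = (R−d)/(u−d) = 0.3115, discounting each step at R = 1.02.
Terminal payoffs: V(4,0)=73.9446, V(4,1)=57.5515, V(4,2)=29.1104, V(4,3)=0.0000, V(4,4)=0.0000
  t=3,j=0: stock 26.8740 → up 38.6985 (V=57.5515), down 22.3054 (V=73.9446). Price 67.4888; hedge Δ=-1.0000, bond B=94.3627.
  t=3,j=1: stock 46.6248 → up 67.1396 (V=29.1104), down 38.6985 (V=57.5515). Price 47.7380; hedge Δ=-1.0000, bond B=94.3627.
  t=3,j=2: stock 80.8911 → up 116.4832 (V=0.0000), down 67.1396 (V=29.1104). Price 19.6502; hedge Δ=-0.5900, bond B=67.3721.
  t=3,j=3: stock 140.3412 → up 202.0914 (V=0.0000), down 116.4832 (V=0.0000). Price 0.0000; hedge Δ=0.0000, bond B=0.0000.
  t=2,j=0: stock 32.3783 → up 46.6248 (V=47.7380), down 26.8740 (V=67.4888). Price 60.1342; hedge Δ=-1.0000, bond B=92.5125.
  t=2,j=1: stock 56.1744 → up 80.8911 (V=19.6502), down 46.6248 (V=47.7380). Price 38.2248; hedge Δ=-0.8197, bond B=84.2704.
  t=2,j=2: stock 97.4592 → up 140.3412 (V=0.0000), down 80.8911 (V=19.6502). Price 13.2644; hedge Δ=-0.3305, bond B=45.4778.
  t=1,j=0: stock 39.0100 → up 56.1744 (V=38.2248), down 32.3783 (V=60.1342). Price 52.2647; hedge Δ=-0.9207, bond B=88.1817.
  t=1,j=1: stock 67.6800 → up 97.4592 (V=13.2644), down 56.1744 (V=38.2248). Price 29.8532; hedge Δ=-0.6046, bond B=70.7720.
  t=0,j=0: stock 47.0000 → up 67.6800 (V=29.8532), down 39.0100 (V=52.2647). Price 44.3961; hedge Δ=-0.7817, bond B=81.1363.
Verification: the root portfolio costs Δ(0,0)·S0 + B(0,0) = 44.3961, matching V0.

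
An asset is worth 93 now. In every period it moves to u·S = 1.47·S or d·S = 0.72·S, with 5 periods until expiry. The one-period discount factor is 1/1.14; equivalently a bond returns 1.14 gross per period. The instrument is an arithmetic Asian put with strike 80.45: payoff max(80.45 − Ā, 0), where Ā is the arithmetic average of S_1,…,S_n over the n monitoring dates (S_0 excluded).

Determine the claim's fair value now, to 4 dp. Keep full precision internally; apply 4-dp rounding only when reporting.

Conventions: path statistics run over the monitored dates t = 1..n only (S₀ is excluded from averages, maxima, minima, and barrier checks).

No-arbitrage gives p* = (R−d)/(u−d) = 0.5600: enumerate every path, weight its payoff by its p*-probability, and discount by R^5.
Enumerate all 2^5 = 32 price paths (U = up ×1.47, D = down ×0.72); each path with k up-moves has probability p*^k·(1−p*)^(5−k).
DDDDD: Ā=38.5741, payoff=41.8759, prob=0.016492
UDDDD: Ā=78.7555, payoff=1.6945, prob=0.020989
DUDDD: Ā=64.8055, payoff=15.6445, prob=0.020989
UUDDD: Ā=132.3113, payoff=0.0000, prob=0.026714
DDUDD: Ā=54.7615, payoff=25.6885, prob=0.020989
UDUDD: Ā=111.8048, payoff=0.0000, prob=0.026714
DUUDD: Ā=97.8548, payoff=0.0000, prob=0.026714
UUUDD: Ā=199.7869, payoff=0.0000, prob=0.033999
DDDUD: Ā=47.5298, payoff=32.9202, prob=0.020989
UDDUD: Ā=97.0401, payoff=0.0000, prob=0.026714
DUDUD: Ā=83.0901, payoff=0.0000, prob=0.026714
UUDUD: Ā=169.6423, payoff=0.0000, prob=0.033999
DDUUD: Ā=73.0461, payoff=7.4039, prob=0.026714
UDUUD: Ā=149.1358, payoff=0.0000, prob=0.033999
DUUUD: Ā=135.1858, payoff=0.0000, prob=0.033999
UUUUD: Ā=276.0044, payoff=0.0000, prob=0.043272
DDDDU: Ā=42.3230, payoff=38.1270, prob=0.020989
UDDDU: Ā=86.4095, payoff=0.0000, prob=0.026714
DUDDU: Ā=72.4595, payoff=7.9905, prob=0.026714
UUDDU: Ā=147.9382, payoff=0.0000, prob=0.033999
DDUDU: Ā=62.4155, payoff=18.0345, prob=0.026714
UDUDU: Ā=127.4317, payoff=0.0000, prob=0.033999
DUUDU: Ā=113.4817, payoff=0.0000, prob=0.033999
UUUDU: Ā=231.6919, payoff=0.0000, prob=0.043272
DDDUU: Ā=55.1839, payoff=25.2661, prob=0.026714
UDDUU: Ā=112.6670, payoff=0.0000, prob=0.033999
DUDUU: Ā=98.7170, payoff=0.0000, prob=0.033999
UUDUU: Ā=201.5473, payoff=0.0000, prob=0.043272
DDUUU: Ā=88.6730, payoff=0.0000, prob=0.033999
UDUUU: Ā=181.0408, payoff=0.0000, prob=0.043272
DUUUU: Ā=167.0908, payoff=0.0000, prob=0.043272
UUUUU: Ā=341.1437, payoff=0.0000, prob=0.055073
Price = Σ prob·payoff / R^5 = 4.652909 / 1.925415 = 2.4166

price = 2.4166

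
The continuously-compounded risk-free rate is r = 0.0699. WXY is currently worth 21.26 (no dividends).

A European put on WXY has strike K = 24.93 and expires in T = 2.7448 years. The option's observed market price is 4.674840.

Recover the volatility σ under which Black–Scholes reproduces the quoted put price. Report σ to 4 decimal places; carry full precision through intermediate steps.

sigma = 0.3679

At σ = 0.3679 the Black–Scholes value reproduces the quote:
σ√T = 0.3679·√2.7448 = 0.609516
d₁ = (ln(S/K) + (r+σ²/2)T) / (σ√T) = (ln(21.26/24.93) + (0.0699+0.3679²/2)·2.7448) / 0.609516 = (-0.159245 + 0.377616) / 0.609516 = 0.358271
d₂ = d₁ − σ√T = 0.358271 − 0.609516 = -0.251245
e^{−rT} = 0.825421
N(−d₁) = 0.360070,  N(−d₂) = 0.599188
V = K·e^{−rT}·N(−d₂) − S·N(−d₁) = 12.329934 − 7.655094 = 4.674840 (the observed quote) — the price is monotone increasing in volatility, hence this σ is the only solution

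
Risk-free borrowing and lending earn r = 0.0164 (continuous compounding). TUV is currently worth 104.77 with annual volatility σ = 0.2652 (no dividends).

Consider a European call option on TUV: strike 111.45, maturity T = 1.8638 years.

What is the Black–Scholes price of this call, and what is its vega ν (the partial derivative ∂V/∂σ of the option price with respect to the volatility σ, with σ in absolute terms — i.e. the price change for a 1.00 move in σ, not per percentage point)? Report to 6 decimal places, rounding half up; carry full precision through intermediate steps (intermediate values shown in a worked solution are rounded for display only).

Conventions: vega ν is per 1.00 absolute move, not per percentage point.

price = 13.683206
ν = 56.806472

σ√T = 0.2652·√1.8638 = 0.362054
d₁ = (ln(S/K) + (r+σ²/2)T) / (σ√T) = (ln(104.77/111.45) + (0.0164+0.2652²/2)·1.8638) / 0.362054 = (-0.061809 + 0.096108) / 0.362054 = 0.094735
d₂ = d₁ − σ√T = 0.094735 − 0.362054 = -0.267319
e^{−rT} = 0.969896
N(d₁) = 0.537737,  N(d₂) = 0.394612
Call price V = S·N(d₁) − K·e^{−rT}·N(d₂) = 56.338748 − 42.655542 = 13.683206
φ(d₁) = (1/√(2π))·e^{−d₁²/2} = 0.397156
ν = S·φ(d₁)·√T = 56.806472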